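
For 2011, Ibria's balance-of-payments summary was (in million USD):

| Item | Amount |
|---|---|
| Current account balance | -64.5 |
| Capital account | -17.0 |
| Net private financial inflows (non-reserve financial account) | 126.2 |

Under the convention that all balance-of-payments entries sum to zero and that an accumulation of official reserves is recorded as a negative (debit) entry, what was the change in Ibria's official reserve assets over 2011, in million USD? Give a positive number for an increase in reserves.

Official reserve transactions balance = -((-64.5) + (-17.0) + 126.2) = -44.7
An accumulation of reserves is recorded as a debit (negative entry), so the change in the stock of reserves is the negative of that balance.
Change in official reserves = -(-44.7) = 44.7

44.7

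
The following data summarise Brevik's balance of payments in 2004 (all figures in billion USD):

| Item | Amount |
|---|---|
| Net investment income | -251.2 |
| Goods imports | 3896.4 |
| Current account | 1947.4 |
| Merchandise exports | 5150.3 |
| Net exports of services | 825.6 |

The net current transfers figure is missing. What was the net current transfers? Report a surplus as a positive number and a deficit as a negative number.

119.1

Current account = goods balance + services balance + net primary income + net secondary income
Sum of the known components = 1828.3
Net current transfers = CA - (known components) = 1947.4 - 1828.3 = 119.1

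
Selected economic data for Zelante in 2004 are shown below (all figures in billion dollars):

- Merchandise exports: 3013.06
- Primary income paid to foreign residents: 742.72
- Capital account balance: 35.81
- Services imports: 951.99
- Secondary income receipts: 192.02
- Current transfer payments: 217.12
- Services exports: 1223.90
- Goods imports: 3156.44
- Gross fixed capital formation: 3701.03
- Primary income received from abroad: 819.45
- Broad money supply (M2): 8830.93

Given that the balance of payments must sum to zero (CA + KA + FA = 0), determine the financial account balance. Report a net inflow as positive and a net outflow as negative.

Goods balance = 3013.06 - 3156.44 = -143.38
Services balance = 1223.90 - 951.99 = 271.91
Trade balance (goods + services) = -143.38 + 271.91 = 128.53
Net primary income = 819.45 - 742.72 = 76.73
Net secondary income = 192.02 - 217.12 = -25.10
Current account = 128.53 + 76.73 + (-25.10) = 180.16
Financial account = -(180.16 + 35.81) = -215.97

-215.97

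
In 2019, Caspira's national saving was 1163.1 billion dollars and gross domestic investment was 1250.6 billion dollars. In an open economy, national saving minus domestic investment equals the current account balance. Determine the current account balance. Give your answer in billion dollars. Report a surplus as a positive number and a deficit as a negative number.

-87.5

CA = S - I = 1163.1 - 1250.6 = -87.5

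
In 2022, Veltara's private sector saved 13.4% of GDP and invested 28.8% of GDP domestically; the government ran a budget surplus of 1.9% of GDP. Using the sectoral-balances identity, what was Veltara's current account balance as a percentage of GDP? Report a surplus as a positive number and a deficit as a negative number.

-13.5

By the sectoral-balances identity, CA = (S_private - I) + (T - G).
Private balance = 13.4 - 28.8 = -15.4
Government balance (T - G) = 1.9
CA = -15.4 + 1.9 = -13.5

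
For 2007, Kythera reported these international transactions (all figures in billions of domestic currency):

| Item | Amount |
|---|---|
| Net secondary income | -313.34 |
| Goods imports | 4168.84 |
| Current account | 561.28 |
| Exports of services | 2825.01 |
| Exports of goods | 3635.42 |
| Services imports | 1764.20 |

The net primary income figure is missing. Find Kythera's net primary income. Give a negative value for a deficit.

347.23

Current account = goods balance + services balance + net primary income + net secondary income
Sum of the known components = 214.05
Net primary income = CA - (known components) = 561.28 - 214.05 = 347.23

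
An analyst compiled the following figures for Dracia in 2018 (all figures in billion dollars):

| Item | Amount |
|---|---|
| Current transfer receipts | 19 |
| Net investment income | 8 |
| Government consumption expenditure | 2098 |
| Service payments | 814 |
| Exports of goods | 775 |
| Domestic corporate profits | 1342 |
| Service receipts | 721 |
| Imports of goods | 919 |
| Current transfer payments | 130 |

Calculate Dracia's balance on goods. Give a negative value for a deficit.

-144

Goods balance = 775 - 919 = -144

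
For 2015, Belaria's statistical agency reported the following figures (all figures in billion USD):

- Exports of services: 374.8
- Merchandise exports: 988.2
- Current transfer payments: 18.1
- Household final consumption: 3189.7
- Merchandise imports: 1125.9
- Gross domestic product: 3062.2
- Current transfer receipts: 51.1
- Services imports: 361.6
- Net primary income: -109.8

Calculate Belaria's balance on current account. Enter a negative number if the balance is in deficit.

Goods balance = 988.2 - 1125.9 = -137.7
Services balance = 374.8 - 361.6 = 13.2
Trade balance (goods + services) = -137.7 + 13.2 = -124.5
Net primary income = -109.8
Net secondary income = 51.1 - 18.1 = 33.0
Current account = -124.5 + (-109.8) + 33.0 = -201.3

-201.3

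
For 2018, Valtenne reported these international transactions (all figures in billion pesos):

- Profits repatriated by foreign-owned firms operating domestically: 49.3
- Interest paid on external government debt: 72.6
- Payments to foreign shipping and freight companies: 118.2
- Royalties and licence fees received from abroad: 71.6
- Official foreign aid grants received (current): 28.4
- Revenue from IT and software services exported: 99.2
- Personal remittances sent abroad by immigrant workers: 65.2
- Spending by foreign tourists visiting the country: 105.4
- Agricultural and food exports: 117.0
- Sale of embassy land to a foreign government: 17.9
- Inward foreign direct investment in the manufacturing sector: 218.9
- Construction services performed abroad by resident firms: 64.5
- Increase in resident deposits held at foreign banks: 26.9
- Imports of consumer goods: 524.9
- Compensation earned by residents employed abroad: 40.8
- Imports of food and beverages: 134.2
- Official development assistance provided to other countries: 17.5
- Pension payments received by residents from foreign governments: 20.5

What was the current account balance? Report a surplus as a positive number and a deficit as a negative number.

-434.5

Goods: -134.2 - 524.9 + 117.0 = -542.1
Services: 105.4 + 99.2 + 71.6 - 118.2 + 64.5 = 222.5
Primary income: -49.3 - 72.6 + 40.8 = -81.1
Secondary income: 20.5 - 17.5 - 65.2 + 28.4 = -33.8
Current account = (-542.1) + 222.5 + (-81.1) + (-33.8) = -434.5
(Excluded from the current account — capital account: sale of embassy land to a foreign government 17.9; financial account: inward foreign direct investment in the manufacturing sector 218.9, increase in resident deposits held at foreign banks 26.9.)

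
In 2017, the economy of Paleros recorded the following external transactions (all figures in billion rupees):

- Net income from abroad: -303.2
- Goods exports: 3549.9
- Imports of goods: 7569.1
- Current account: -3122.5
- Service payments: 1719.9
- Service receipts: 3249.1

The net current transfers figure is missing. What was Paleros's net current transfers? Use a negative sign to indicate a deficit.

Current account = goods balance + services balance + net primary income + net secondary income
Sum of the known components = -2793.2
Net current transfers = CA - (known components) = -3122.5 - (-2793.2) = -329.3

-329.3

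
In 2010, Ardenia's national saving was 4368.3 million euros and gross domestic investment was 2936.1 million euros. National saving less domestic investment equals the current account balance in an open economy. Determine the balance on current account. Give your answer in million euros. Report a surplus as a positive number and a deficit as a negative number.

S - I = CA (net lending to the rest of the world).
CA = S - I = 4368.3 - 2936.1 = 1432.2

1432.2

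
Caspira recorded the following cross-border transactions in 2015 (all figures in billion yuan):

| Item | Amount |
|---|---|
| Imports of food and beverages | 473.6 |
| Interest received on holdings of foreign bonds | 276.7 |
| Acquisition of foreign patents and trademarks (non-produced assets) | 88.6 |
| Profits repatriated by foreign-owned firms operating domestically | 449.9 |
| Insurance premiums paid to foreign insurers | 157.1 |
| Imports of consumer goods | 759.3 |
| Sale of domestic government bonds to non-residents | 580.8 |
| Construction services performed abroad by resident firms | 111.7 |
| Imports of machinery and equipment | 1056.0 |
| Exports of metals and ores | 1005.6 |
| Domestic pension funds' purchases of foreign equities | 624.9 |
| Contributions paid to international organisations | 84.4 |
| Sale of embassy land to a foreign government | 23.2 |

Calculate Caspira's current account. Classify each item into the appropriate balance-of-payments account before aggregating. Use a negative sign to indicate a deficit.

Goods: -759.3 - 473.6 + 1005.6 - 1056.0 = -1283.3
Services: -157.1 + 111.7 = -45.4
Primary income: 276.7 - 449.9 = -173.2
Secondary income: -84.4
Current account = (-1283.3) + (-45.4) + (-173.2) + (-84.4) = -1586.3
(Excluded from the current account — capital account: acquisition of foreign patents and trademarks (non-produced assets) 88.6, sale of embassy land to a foreign government 23.2; financial account: sale of domestic government bonds to non-residents 580.8, domestic pension funds' purchases of foreign equities 624.9.)

-1586.3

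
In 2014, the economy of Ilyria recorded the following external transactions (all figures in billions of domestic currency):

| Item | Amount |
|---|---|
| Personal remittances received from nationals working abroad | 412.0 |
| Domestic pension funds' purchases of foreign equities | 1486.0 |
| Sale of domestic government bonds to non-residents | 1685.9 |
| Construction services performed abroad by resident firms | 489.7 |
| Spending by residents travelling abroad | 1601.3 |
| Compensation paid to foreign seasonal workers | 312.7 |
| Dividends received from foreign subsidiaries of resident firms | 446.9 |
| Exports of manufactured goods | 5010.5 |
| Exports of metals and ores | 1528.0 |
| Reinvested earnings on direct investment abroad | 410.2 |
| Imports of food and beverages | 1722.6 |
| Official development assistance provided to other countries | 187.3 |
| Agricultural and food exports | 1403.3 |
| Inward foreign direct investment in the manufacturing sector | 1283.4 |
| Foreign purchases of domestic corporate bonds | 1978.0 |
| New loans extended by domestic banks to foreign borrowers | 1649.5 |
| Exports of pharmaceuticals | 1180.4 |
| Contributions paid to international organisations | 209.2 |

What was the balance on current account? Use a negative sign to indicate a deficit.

Goods: 1528.0 + 5010.5 - 1722.6 + 1403.3 + 1180.4 = 7399.6
Services: -1601.3 + 489.7 = -1111.6
Primary income: -312.7 + 446.9 + 410.2 = 544.4
Secondary income: -209.2 + 412.0 - 187.3 = 15.5
Current account = 7399.6 + (-1111.6) + 544.4 + 15.5 = 6847.9
(Excluded from the current account — financial account: domestic pension funds' purchases of foreign equities 1486.0, sale of domestic government bonds to non-residents 1685.9, inward foreign direct investment in the manufacturing sector 1283.4, foreign purchases of domestic corporate bonds 1978.0, new loans extended by domestic banks to foreign borrowers 1649.5.)

6847.9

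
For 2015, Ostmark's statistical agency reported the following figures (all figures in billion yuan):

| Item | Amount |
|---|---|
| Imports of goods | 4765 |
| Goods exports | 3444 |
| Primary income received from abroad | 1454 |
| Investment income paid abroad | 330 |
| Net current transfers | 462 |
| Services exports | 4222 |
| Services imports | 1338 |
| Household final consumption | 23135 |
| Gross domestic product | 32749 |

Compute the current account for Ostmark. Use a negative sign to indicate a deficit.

Goods balance = 3444 - 4765 = -1321
Services balance = 4222 - 1338 = 2884
Trade balance (goods + services) = -1321 + 2884 = 1563
Net primary income = 1454 - 330 = 1124
Net secondary income = 462
Current account = 1563 + 1124 + 462 = 3149

3149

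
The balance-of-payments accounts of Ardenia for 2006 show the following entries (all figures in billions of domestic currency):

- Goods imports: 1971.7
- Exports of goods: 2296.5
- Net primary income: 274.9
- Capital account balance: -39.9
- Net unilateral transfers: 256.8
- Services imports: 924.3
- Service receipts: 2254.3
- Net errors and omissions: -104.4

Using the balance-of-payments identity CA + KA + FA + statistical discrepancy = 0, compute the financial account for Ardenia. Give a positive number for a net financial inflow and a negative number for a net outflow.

-2042.2

Goods balance = 2296.5 - 1971.7 = 324.8
Services balance = 2254.3 - 924.3 = 1330.0
Trade balance (goods + services) = 324.8 + 1330.0 = 1654.8
Net primary income = 274.9
Net secondary income = 256.8
Current account = 1654.8 + 274.9 + 256.8 = 2186.5
Financial account = -(2186.5 + (-39.9) + (-104.4)) = -2042.2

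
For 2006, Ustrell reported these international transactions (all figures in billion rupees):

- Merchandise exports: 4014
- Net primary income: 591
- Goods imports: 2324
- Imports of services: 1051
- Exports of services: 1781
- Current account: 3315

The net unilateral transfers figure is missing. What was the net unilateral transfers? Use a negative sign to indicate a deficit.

Current account = goods balance + services balance + net primary income + net secondary income
Sum of the known components = 3011
Net unilateral transfers = CA - (known components) = 3315 - 3011 = 304

304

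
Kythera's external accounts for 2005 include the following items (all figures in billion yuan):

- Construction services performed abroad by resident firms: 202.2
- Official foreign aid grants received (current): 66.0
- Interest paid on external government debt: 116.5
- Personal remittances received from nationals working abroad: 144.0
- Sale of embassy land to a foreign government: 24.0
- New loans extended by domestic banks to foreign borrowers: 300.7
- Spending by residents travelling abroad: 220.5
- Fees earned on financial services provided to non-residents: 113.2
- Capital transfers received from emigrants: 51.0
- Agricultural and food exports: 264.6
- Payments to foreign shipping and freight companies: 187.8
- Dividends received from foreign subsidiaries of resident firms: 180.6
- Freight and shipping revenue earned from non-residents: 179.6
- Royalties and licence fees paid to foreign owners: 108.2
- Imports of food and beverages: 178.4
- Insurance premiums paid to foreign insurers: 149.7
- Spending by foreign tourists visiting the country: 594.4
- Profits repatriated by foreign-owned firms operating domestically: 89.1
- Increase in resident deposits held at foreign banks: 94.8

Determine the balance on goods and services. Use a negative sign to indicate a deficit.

509.4

Goods: 264.6 - 178.4 = 86.2
Services: 594.4 - 108.2 - 149.7 - 187.8 + 202.2 + 113.2 - 220.5 + 179.6 = 423.2
Trade balance = 86.2 + 423.2 = 509.4
(Excluded from the trade balance — secondary income: official foreign aid grants received (current) 66.0, personal remittances received from nationals working abroad 144.0; primary income: interest paid on external government debt 116.5, dividends received from foreign subsidiaries of resident firms 180.6, profits repatriated by foreign-owned firms operating domestically 89.1; capital account: sale of embassy land to a foreign government 24.0, capital transfers received from emigrants 51.0; financial account: new loans extended by domestic banks to foreign borrowers 300.7, increase in resident deposits held at foreign banks 94.8.)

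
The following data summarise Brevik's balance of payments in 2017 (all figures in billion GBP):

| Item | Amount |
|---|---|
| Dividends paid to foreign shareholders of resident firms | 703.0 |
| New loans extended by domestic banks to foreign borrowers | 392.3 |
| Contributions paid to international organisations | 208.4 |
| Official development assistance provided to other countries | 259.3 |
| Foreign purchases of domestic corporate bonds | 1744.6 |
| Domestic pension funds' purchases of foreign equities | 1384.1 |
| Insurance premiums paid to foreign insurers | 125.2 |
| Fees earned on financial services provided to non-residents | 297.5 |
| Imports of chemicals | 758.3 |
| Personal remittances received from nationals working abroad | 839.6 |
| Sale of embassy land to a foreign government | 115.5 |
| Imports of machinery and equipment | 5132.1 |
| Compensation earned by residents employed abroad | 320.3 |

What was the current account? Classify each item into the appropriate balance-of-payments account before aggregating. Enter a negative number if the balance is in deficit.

-5728.9

Goods: -5132.1 - 758.3 = -5890.4
Services: -125.2 + 297.5 = 172.3
Primary income: 320.3 - 703.0 = -382.7
Secondary income: 839.6 - 259.3 - 208.4 = 371.9
Current account = (-5890.4) + 172.3 + (-382.7) + 371.9 = -5728.9
(Excluded from the current account — financial account: new loans extended by domestic banks to foreign borrowers 392.3, foreign purchases of domestic corporate bonds 1744.6, domestic pension funds' purchases of foreign equities 1384.1; capital account: sale of embassy land to a foreign government 115.5.)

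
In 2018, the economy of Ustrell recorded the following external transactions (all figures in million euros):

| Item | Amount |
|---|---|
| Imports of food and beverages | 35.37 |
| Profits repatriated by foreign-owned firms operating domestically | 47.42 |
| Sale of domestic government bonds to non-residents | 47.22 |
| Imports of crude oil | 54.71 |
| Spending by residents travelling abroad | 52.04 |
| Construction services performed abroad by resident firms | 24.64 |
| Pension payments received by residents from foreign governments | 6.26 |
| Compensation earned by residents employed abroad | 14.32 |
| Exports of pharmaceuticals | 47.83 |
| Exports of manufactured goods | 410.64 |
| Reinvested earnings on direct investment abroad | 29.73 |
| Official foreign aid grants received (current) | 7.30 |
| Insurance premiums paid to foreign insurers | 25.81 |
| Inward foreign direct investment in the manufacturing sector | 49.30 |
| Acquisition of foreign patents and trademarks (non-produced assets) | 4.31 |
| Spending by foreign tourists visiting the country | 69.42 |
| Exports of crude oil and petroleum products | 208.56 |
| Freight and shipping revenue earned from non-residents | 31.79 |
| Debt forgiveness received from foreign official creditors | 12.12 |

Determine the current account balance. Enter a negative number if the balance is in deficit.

Goods: -54.71 + 410.64 - 35.37 + 47.83 + 208.56 = 576.95
Services: 69.42 - 52.04 + 24.64 + 31.79 - 25.81 = 48.00
Primary income: -47.42 + 29.73 + 14.32 = -3.37
Secondary income: 6.26 + 7.30 = 13.56
Current account = 576.95 + 48.00 + (-3.37) + 13.56 = 635.14
(Excluded from the current account — financial account: sale of domestic government bonds to non-residents 47.22, inward foreign direct investment in the manufacturing sector 49.30; capital account: acquisition of foreign patents and trademarks (non-produced assets) 4.31, debt forgiveness received from foreign official creditors 12.12.)

635.14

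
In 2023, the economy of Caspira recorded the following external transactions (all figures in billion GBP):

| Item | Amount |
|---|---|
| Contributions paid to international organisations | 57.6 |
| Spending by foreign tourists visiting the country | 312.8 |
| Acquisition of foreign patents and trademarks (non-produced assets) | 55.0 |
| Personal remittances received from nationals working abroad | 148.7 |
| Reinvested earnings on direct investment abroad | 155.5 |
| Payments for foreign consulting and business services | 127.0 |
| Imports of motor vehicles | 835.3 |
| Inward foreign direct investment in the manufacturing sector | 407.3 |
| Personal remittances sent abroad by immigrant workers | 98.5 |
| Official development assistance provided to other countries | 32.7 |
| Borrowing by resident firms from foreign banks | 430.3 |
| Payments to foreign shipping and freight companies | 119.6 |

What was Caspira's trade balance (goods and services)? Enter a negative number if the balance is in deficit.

-769.1

Goods: -835.3
Services: -127.0 - 119.6 + 312.8 = 66.2
Trade balance = -835.3 + 66.2 = -769.1
(Excluded from the trade balance — secondary income: contributions paid to international organisations 57.6, personal remittances received from nationals working abroad 148.7, personal remittances sent abroad by immigrant workers 98.5, official development assistance provided to other countries 32.7; capital account: acquisition of foreign patents and trademarks (non-produced assets) 55.0; primary income: reinvested earnings on direct investment abroad 155.5; financial account: inward foreign direct investment in the manufacturing sector 407.3, borrowing by resident firms from foreign banks 430.3.)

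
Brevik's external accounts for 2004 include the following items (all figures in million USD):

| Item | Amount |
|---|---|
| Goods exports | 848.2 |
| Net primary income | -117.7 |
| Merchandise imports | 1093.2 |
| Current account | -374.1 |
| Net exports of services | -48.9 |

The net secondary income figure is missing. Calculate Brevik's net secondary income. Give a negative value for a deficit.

37.5

Current account = goods balance + services balance + net primary income + net secondary income
Sum of the known components = -411.6
Net secondary income = CA - (known components) = -374.1 - (-411.6) = 37.5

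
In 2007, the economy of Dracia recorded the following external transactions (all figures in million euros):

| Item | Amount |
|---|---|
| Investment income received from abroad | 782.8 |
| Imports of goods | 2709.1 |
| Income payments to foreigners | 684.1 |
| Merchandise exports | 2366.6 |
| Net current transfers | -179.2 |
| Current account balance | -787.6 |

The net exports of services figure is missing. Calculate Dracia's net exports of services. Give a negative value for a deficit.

-364.6

Current account = goods balance + services balance + net primary income + net secondary income
Sum of the known components = -423.0
Net exports of services = CA - (known components) = -787.6 - (-423.0) = -364.6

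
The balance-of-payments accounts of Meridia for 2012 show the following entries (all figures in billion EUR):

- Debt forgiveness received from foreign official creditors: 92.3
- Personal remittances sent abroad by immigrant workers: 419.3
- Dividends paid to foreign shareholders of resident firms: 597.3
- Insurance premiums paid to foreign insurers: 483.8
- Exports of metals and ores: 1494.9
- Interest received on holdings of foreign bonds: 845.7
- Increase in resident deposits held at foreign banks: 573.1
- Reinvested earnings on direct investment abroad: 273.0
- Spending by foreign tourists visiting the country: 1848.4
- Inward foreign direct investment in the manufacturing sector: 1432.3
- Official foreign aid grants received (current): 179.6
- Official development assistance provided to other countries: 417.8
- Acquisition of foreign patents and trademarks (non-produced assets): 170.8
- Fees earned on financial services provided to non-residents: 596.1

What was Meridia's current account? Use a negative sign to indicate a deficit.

Goods: 1494.9
Services: 596.1 - 483.8 + 1848.4 = 1960.7
Primary income: -597.3 + 273.0 + 845.7 = 521.4
Secondary income: -417.8 - 419.3 + 179.6 = -657.5
Current account = 1494.9 + 1960.7 + 521.4 + (-657.5) = 3319.5
(Excluded from the current account — capital account: debt forgiveness received from foreign official creditors 92.3, acquisition of foreign patents and trademarks (non-produced assets) 170.8; financial account: increase in resident deposits held at foreign banks 573.1, inward foreign direct investment in the manufacturing sector 1432.3.)

3319.5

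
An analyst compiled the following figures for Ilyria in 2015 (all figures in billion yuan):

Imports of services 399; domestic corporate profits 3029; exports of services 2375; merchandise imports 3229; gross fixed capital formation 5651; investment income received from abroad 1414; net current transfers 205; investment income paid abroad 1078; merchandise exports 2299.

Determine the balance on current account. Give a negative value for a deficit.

1587

Goods balance = 2299 - 3229 = -930
Services balance = 2375 - 399 = 1976
Trade balance (goods + services) = -930 + 1976 = 1046
Net primary income = 1414 - 1078 = 336
Net secondary income = 205
Current account = 1046 + 336 + 205 = 1587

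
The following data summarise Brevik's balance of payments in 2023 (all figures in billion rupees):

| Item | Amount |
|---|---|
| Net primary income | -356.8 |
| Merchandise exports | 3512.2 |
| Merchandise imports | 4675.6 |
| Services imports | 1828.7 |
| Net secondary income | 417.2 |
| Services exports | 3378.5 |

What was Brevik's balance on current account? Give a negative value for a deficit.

Goods balance = 3512.2 - 4675.6 = -1163.4
Services balance = 3378.5 - 1828.7 = 1549.8
Trade balance (goods + services) = -1163.4 + 1549.8 = 386.4
Net primary income = -356.8
Net secondary income = 417.2
Current account = 386.4 + (-356.8) + 417.2 = 446.8

446.8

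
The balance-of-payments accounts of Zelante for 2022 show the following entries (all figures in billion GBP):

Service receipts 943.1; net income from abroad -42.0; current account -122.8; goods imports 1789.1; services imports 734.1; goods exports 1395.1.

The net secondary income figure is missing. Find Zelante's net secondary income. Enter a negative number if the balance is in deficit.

104.2

Current account = goods balance + services balance + net primary income + net secondary income
Sum of the known components = -227.0
Net secondary income = CA - (known components) = -122.8 - (-227.0) = 104.2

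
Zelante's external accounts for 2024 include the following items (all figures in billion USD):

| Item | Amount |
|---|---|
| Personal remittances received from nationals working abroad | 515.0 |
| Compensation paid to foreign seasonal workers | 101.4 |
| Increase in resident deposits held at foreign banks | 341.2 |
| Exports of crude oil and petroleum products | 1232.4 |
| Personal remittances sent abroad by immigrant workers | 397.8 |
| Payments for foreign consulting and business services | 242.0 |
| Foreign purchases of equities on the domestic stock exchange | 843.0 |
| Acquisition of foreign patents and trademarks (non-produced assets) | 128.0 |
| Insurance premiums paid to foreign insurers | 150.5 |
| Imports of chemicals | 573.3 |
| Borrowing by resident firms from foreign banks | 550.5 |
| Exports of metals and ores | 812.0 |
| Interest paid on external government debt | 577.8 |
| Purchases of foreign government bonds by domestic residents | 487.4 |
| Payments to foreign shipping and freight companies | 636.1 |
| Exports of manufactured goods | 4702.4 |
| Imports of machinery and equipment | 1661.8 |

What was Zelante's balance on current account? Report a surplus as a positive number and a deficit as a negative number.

2921.1

Goods: 4702.4 + 1232.4 - 573.3 - 1661.8 + 812.0 = 4511.7
Services: -636.1 - 242.0 - 150.5 = -1028.6
Primary income: -101.4 - 577.8 = -679.2
Secondary income: 515.0 - 397.8 = 117.2
Current account = 4511.7 + (-1028.6) + (-679.2) + 117.2 = 2921.1
(Excluded from the current account — financial account: increase in resident deposits held at foreign banks 341.2, foreign purchases of equities on the domestic stock exchange 843.0, borrowing by resident firms from foreign banks 550.5, purchases of foreign government bonds by domestic residents 487.4; capital account: acquisition of foreign patents and trademarks (non-produced assets) 128.0.)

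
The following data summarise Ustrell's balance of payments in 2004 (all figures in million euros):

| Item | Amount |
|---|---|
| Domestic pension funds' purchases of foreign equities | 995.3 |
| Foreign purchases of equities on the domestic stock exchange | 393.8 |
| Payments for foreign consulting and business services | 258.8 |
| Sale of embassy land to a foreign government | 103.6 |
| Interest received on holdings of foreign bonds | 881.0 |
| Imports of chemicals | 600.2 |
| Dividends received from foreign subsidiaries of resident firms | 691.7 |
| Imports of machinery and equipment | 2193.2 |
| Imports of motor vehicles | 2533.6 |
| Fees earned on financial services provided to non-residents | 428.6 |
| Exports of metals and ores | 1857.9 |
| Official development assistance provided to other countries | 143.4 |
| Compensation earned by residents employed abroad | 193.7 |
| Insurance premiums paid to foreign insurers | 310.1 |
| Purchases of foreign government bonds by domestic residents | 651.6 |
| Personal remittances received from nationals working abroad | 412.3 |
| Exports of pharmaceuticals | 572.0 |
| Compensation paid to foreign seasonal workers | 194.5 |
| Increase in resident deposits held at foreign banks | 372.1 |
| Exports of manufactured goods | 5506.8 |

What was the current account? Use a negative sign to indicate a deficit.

4310.2

Goods: -600.2 + 572.0 + 5506.8 - 2533.6 - 2193.2 + 1857.9 = 2609.7
Services: -258.8 + 428.6 - 310.1 = -140.3
Primary income: -194.5 + 881.0 + 193.7 + 691.7 = 1571.9
Secondary income: 412.3 - 143.4 = 268.9
Current account = 2609.7 + (-140.3) + 1571.9 + 268.9 = 4310.2
(Excluded from the current account — financial account: domestic pension funds' purchases of foreign equities 995.3, foreign purchases of equities on the domestic stock exchange 393.8, purchases of foreign government bonds by domestic residents 651.6, increase in resident deposits held at foreign banks 372.1; capital account: sale of embassy land to a foreign government 103.6.)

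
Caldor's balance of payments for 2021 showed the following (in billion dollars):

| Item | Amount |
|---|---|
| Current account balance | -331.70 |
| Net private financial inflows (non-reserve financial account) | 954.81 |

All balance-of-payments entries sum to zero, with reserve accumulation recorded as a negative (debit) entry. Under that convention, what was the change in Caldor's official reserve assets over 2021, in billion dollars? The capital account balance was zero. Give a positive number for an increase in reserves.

623.11

Official reserve transactions balance = -((-331.70) + 954.81) = -623.11
An accumulation of reserves is recorded as a debit (negative entry), so the change in the stock of reserves is the negative of that balance.
Change in official reserves = -(-623.11) = 623.11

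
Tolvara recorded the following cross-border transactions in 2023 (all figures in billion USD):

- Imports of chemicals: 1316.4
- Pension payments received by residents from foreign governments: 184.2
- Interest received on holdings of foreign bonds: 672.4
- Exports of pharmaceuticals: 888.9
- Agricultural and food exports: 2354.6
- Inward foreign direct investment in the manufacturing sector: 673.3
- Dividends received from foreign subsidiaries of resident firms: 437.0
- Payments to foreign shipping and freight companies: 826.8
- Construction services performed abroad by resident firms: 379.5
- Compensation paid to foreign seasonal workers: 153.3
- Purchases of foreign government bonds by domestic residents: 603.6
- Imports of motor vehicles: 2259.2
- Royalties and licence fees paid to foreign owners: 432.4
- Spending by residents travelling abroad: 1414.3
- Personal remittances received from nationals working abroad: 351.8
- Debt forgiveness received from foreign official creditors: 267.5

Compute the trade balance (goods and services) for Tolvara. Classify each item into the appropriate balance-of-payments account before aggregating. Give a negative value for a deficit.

Goods: -2259.2 - 1316.4 + 2354.6 + 888.9 = -332.1
Services: 379.5 - 432.4 - 826.8 - 1414.3 = -2294.0
Trade balance = -332.1 + (-2294.0) = -2626.1
(Excluded from the trade balance — secondary income: pension payments received by residents from foreign governments 184.2, personal remittances received from nationals working abroad 351.8; primary income: interest received on holdings of foreign bonds 672.4, dividends received from foreign subsidiaries of resident firms 437.0, compensation paid to foreign seasonal workers 153.3; financial account: inward foreign direct investment in the manufacturing sector 673.3, purchases of foreign government bonds by domestic residents 603.6; capital account: debt forgiveness received from foreign official creditors 267.5.)

-2626.1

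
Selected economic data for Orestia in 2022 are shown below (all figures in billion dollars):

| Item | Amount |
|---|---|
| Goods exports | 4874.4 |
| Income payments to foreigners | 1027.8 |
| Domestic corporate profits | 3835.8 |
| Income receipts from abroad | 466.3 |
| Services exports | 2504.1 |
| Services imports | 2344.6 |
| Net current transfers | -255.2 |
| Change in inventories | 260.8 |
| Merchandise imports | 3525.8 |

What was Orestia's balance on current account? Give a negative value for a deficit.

Goods balance = 4874.4 - 3525.8 = 1348.6
Services balance = 2504.1 - 2344.6 = 159.5
Trade balance (goods + services) = 1348.6 + 159.5 = 1508.1
Net primary income = 466.3 - 1027.8 = -561.5
Net secondary income = -255.2
Current account = 1508.1 + (-561.5) + (-255.2) = 691.4

691.4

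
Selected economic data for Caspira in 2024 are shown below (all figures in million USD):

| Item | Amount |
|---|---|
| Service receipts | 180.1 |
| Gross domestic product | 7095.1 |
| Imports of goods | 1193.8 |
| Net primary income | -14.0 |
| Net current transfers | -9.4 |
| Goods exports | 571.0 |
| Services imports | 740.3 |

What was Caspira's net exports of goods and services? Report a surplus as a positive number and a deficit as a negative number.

-1183.0

Goods balance = 571.0 - 1193.8 = -622.8
Services balance = 180.1 - 740.3 = -560.2
Trade balance (goods + services) = -622.8 + (-560.2) = -1183.0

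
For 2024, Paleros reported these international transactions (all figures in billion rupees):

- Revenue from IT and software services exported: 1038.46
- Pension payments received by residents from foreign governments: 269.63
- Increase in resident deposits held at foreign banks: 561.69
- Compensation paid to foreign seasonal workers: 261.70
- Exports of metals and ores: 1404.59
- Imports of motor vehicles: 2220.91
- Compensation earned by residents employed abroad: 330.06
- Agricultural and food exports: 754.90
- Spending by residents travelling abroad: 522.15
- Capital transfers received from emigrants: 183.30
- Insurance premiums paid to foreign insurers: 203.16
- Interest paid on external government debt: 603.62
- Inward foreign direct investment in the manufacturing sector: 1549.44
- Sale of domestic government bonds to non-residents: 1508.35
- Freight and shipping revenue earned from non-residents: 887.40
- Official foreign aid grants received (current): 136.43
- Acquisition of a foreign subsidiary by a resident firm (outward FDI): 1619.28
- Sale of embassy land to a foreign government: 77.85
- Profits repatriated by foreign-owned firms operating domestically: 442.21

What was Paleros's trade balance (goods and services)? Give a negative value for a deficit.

Goods: -2220.91 + 1404.59 + 754.90 = -61.42
Services: -522.15 - 203.16 + 887.40 + 1038.46 = 1200.55
Trade balance = -61.42 + 1200.55 = 1139.13
(Excluded from the trade balance — secondary income: pension payments received by residents from foreign governments 269.63, official foreign aid grants received (current) 136.43; financial account: increase in resident deposits held at foreign banks 561.69, inward foreign direct investment in the manufacturing sector 1549.44, sale of domestic government bonds to non-residents 1508.35, acquisition of a foreign subsidiary by a resident firm (outward FDI) 1619.28; primary income: compensation paid to foreign seasonal workers 261.70, compensation earned by residents employed abroad 330.06, interest paid on external government debt 603.62, profits repatriated by foreign-owned firms operating domestically 442.21; capital account: capital transfers received from emigrants 183.30, sale of embassy land to a foreign government 77.85.)

1139.13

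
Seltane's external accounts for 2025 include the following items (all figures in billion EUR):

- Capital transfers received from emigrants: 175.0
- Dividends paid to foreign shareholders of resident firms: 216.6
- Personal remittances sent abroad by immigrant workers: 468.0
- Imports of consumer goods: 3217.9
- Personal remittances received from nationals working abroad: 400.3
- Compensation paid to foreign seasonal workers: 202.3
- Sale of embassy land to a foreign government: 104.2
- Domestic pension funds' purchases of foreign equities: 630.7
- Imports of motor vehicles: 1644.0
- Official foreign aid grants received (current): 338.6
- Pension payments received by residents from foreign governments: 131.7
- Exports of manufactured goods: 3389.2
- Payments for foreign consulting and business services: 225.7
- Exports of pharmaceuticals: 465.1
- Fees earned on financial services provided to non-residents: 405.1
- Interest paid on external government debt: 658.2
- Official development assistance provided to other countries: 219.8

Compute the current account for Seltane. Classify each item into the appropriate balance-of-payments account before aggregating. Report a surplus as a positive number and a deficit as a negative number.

Goods: 3389.2 - 3217.9 - 1644.0 + 465.1 = -1007.6
Services: -225.7 + 405.1 = 179.4
Primary income: -658.2 - 202.3 - 216.6 = -1077.1
Secondary income: -219.8 + 338.6 - 468.0 + 131.7 + 400.3 = 182.8
Current account = (-1007.6) + 179.4 + (-1077.1) + 182.8 = -1722.5
(Excluded from the current account — capital account: capital transfers received from emigrants 175.0, sale of embassy land to a foreign government 104.2; financial account: domestic pension funds' purchases of foreign equities 630.7.)

-1722.5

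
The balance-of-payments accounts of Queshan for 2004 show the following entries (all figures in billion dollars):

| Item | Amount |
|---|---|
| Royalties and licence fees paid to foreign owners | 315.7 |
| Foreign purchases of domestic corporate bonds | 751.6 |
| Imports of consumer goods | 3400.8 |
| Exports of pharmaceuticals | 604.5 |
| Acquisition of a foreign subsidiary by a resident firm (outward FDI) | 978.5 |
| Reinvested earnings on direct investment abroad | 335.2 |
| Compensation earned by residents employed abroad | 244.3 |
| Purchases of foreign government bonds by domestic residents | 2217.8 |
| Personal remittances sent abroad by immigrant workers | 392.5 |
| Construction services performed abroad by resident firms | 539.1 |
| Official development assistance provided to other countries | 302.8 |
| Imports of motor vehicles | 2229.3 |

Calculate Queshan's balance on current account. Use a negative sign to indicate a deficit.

Goods: -2229.3 + 604.5 - 3400.8 = -5025.6
Services: 539.1 - 315.7 = 223.4
Primary income: 335.2 + 244.3 = 579.5
Secondary income: -392.5 - 302.8 = -695.3
Current account = (-5025.6) + 223.4 + 579.5 + (-695.3) = -4918.0
(Excluded from the current account — financial account: foreign purchases of domestic corporate bonds 751.6, acquisition of a foreign subsidiary by a resident firm (outward FDI) 978.5, purchases of foreign government bonds by domestic residents 2217.8.)

-4918.0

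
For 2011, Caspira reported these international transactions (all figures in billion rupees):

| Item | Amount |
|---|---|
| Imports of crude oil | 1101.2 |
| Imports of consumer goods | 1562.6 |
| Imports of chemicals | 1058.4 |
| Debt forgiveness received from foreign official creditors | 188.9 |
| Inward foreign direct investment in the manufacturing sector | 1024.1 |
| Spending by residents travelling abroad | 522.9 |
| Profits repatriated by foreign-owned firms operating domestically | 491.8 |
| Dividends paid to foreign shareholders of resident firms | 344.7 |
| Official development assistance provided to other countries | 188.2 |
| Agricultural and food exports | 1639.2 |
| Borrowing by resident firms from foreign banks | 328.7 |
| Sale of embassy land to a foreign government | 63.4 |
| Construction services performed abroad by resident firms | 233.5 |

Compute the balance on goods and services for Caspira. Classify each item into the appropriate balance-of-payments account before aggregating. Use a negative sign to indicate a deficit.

Goods: -1562.6 - 1058.4 - 1101.2 + 1639.2 = -2083.0
Services: -522.9 + 233.5 = -289.4
Trade balance = -2083.0 + (-289.4) = -2372.4
(Excluded from the trade balance — capital account: debt forgiveness received from foreign official creditors 188.9, sale of embassy land to a foreign government 63.4; financial account: inward foreign direct investment in the manufacturing sector 1024.1, borrowing by resident firms from foreign banks 328.7; primary income: profits repatriated by foreign-owned firms operating domestically 491.8, dividends paid to foreign shareholders of resident firms 344.7; secondary income: official development assistance provided to other countries 188.2.)

-2372.4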